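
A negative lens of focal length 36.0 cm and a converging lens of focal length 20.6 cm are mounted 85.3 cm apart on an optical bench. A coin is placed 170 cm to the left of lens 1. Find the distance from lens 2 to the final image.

Lens 1 is diverging, so f₁ = −36.0 cm.
Lens 1: 1/d_i1 = 1/f₁ − 1/d_o1 = 1/(-36.0) − 1/(170) = -0.03366, so d_i1 = -29.71 cm.
The intermediate image is 29.71 cm to the left of lens 1 (virtual), which is 85.3 − (-29.71) = 115.0 cm to the left of lens 2, so d_o2 = +115.0 cm.
Lens 2: 1/d_i2 = 1/f₂ − 1/d_o2 = 1/(20.6) − 1/(115.0) = 0.03985, so d_i2 = 25.1 cm.
The final image is real, 25.1 cm to the right of lens 2 (overall magnification ≈ -0.038).

25.1 cm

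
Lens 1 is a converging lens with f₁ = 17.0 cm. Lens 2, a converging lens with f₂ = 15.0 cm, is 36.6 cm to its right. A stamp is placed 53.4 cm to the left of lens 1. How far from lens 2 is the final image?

52.4 cm

Lens 1: 1/d_i1 = 1/f₁ − 1/d_o1 = 1/(17.0) − 1/(53.4) = 0.04010, so d_i1 = 24.94 cm.
The intermediate image is 24.94 cm to the right of lens 1, which is 36.6 − (24.94) = 11.66 cm to the left of lens 2, so d_o2 = +11.66 cm.
Lens 2: 1/d_i2 = 1/f₂ − 1/d_o2 = 1/(15.0) − 1/(11.66) = -0.01910, so d_i2 = -52.4 cm.
The final image is virtual, 52.4 cm to the left of lens 2 (overall magnification ≈ -2.1).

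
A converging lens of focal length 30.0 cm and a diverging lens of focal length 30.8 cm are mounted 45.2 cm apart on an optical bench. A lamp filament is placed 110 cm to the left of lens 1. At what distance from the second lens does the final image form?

Lens 1: 1/d_i1 = 1/f₁ − 1/d_o1 = 1/(30.0) − 1/(110) = 0.02424, so d_i1 = 41.25 cm.
The intermediate image is 41.25 cm to the right of lens 1, which is 45.2 − (41.25) = 3.950 cm to the left of lens 2, so d_o2 = +3.950 cm.
Lens 2 is diverging, so f₂ = −30.8 cm.
Lens 2: 1/d_i2 = 1/f₂ − 1/d_o2 = 1/(-30.8) − 1/(3.950) = -0.2856, so d_i2 = -3.50 cm.
The final image is virtual, 3.50 cm to the left of lens 2 (overall magnification ≈ -0.33).

3.50 cm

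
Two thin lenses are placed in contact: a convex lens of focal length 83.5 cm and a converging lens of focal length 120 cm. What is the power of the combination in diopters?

P = +2.03 D

P₁ = 1/f₁ = 1/(0.835 m) = +1.198 D; P₂ = 1/f₂ = 1/(1.20 m) = +0.8333 D.
For thin lenses in contact, P = P₁ + P₂ = (+1.198) + (+0.8333) = +2.03 D.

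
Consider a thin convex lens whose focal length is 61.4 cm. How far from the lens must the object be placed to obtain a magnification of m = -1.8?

m = −d_i/d_o ⇒ d_i = −m·d_o.
1/f = 1/d_o + 1/d_i = 1/d_o − 1/(m·d_o) = (1 − 1/m)/d_o, so d_o = f(1 − 1/m) = (61.40)(1 − 1/(-1.8)) = 95.5 cm.

95.5 cm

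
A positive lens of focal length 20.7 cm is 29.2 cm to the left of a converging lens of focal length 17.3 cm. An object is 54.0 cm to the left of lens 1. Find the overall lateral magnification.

Lens 1: 1/d_i1 = 1/(20.7) − 1/(54.0) = 0.02979, so d_i1 = 33.57 cm; m₁ = −d_i1/d_o1 = -0.6217.
d_o2 = 29.2 − (33.57) = -4.370 cm (virtual object).
Lens 2: 1/d_i2 = 1/(17.3) − 1/(-4.370) = 0.2866, so d_i2 = 3.489 cm; m₂ = −d_i2/d_o2 = +0.7983.
m = m₁·m₂ = (-0.6217)(+0.7983) = -0.496.

m = -0.496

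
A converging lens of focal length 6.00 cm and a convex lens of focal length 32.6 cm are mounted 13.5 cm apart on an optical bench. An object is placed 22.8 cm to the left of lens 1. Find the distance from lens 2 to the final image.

Lens 1: 1/d_i1 = 1/f₁ − 1/d_o1 = 1/(6.00) − 1/(22.8) = 0.1228, so d_i1 = 8.143 cm.
The intermediate image is 8.143 cm to the right of lens 1, which is 13.5 − (8.143) = 5.357 cm to the left of lens 2, so d_o2 = +5.357 cm.
Lens 2: 1/d_i2 = 1/f₂ − 1/d_o2 = 1/(32.6) − 1/(5.357) = -0.1560, so d_i2 = -6.41 cm.
The final image is virtual, 6.41 cm to the left of lens 2 (overall magnification ≈ -0.43).

6.41 cm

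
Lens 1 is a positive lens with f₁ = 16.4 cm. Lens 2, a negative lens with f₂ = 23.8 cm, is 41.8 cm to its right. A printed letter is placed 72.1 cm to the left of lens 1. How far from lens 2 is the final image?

Lens 1: 1/d_i1 = 1/f₁ − 1/d_o1 = 1/(16.4) − 1/(72.1) = 0.04711, so d_i1 = 21.23 cm.
The intermediate image is 21.23 cm to the right of lens 1, which is 41.8 − (21.23) = 20.57 cm to the left of lens 2, so d_o2 = +20.57 cm.
Lens 2 is diverging, so f₂ = −23.8 cm.
Lens 2: 1/d_i2 = 1/f₂ − 1/d_o2 = 1/(-23.8) − 1/(20.57) = -0.09063, so d_i2 = -11.0 cm.
The final image is virtual, 11.0 cm to the left of lens 2 (overall magnification ≈ -0.16).

11.0 cm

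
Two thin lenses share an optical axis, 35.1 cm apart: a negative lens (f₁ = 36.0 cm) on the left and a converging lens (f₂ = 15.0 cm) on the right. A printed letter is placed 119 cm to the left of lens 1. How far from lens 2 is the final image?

19.7 cm

Lens 1 is diverging, so f₁ = −36.0 cm.
Lens 1: 1/d_i1 = 1/f₁ − 1/d_o1 = 1/(-36.0) − 1/(119) = -0.03618, so d_i1 = -27.64 cm.
The intermediate image is 27.64 cm to the left of lens 1 (virtual), which is 35.1 − (-27.64) = 62.74 cm to the left of lens 2, so d_o2 = +62.74 cm.
Lens 2: 1/d_i2 = 1/f₂ − 1/d_o2 = 1/(15.0) − 1/(62.74) = 0.05073, so d_i2 = 19.7 cm.
The final image is real, 19.7 cm to the right of lens 2 (overall magnification ≈ -0.073).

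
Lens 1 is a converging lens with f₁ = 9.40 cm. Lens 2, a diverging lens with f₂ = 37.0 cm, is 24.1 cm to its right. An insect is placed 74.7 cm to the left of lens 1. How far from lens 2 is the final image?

Lens 1: 1/d_i1 = 1/f₁ − 1/d_o1 = 1/(9.40) − 1/(74.7) = 0.09300, so d_i1 = 10.75 cm.
The intermediate image is 10.75 cm to the right of lens 1, which is 24.1 − (10.75) = 13.35 cm to the left of lens 2, so d_o2 = +13.35 cm.
Lens 2 is diverging, so f₂ = −37.0 cm.
Lens 2: 1/d_i2 = 1/f₂ − 1/d_o2 = 1/(-37.0) − 1/(13.35) = -0.1019, so d_i2 = -9.81 cm.
The final image is virtual, 9.81 cm to the left of lens 2 (overall magnification ≈ -0.11).

9.81 cm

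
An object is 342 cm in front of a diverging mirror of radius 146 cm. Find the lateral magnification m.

f = R/2 = 146/2 = 73.00 cm; for a diverging mirror, f = -73.00 cm.
1/d_i = 1/f − 1/d_o = 1/(-73.00) − 1/(342) = -0.01662, so d_i = -60.16 cm.
m = −d_i/d_o = −(-60.16)/(342) = +0.176.
The image is virtual, upright and reduced, behind the mirror.

m = +0.176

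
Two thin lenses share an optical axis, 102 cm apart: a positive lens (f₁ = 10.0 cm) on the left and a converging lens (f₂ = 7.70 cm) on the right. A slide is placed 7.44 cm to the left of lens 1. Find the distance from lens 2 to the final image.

Lens 1: 1/d_i1 = 1/f₁ − 1/d_o1 = 1/(10.0) − 1/(7.44) = -0.03441, so d_i1 = -29.06 cm.
The intermediate image is 29.06 cm to the left of lens 1 (virtual), which is 102 − (-29.06) = 131.1 cm to the left of lens 2, so d_o2 = +131.1 cm.
Lens 2: 1/d_i2 = 1/f₂ − 1/d_o2 = 1/(7.70) − 1/(131.1) = 0.1222, so d_i2 = 8.18 cm.
The final image is real, 8.18 cm to the right of lens 2 (overall magnification ≈ -0.24).

8.18 cm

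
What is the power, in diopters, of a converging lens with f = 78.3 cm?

f = 78.3 cm = 0.783 m.
P = 1/f = 1/(0.783 m) = +1.28 D.

P = +1.28 D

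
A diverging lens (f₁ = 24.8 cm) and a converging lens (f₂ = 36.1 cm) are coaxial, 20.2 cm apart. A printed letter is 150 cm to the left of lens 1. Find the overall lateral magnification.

m = -0.952

f₁ = −24.8 cm (diverging).
Lens 1: 1/d_i1 = 1/(-24.8) − 1/(150) = -0.04699, so d_i1 = -21.28 cm; m₁ = −d_i1/d_o1 = +0.1419.
d_o2 = 20.2 − (-21.28) = 41.48 cm.
Lens 2: 1/d_i2 = 1/(36.1) − 1/(41.48) = 0.003593, so d_i2 = 278.3 cm; m₂ = −d_i2/d_o2 = -6.710.
m = m₁·m₂ = (+0.1419)(-6.710) = -0.952.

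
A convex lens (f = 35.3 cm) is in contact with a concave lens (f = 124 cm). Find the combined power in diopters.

P₁ = 1/f₁ = 1/(0.353 m) = +2.833 D; P₂ = 1/f₂ = 1/(-1.24 m) = -0.8065 D.
For thin lenses in contact, P = P₁ + P₂ = (+2.833) + (-0.8065) = +2.03 D.

P = +2.03 D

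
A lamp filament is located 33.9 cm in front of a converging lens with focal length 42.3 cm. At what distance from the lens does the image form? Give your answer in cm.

171 cm

Lens equation: 1/v = 1/f − 1/u = 1/(42.30) − 1/(33.9) = 0.02364 − 0.02950 = -0.005858, so v = -171 cm.
The image is virtual, upright and enlarged, on the same side as the object.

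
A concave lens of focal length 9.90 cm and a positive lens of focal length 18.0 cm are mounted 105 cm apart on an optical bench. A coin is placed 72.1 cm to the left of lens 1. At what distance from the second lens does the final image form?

Lens 1 is diverging, so f₁ = −9.90 cm.
Lens 1: 1/d_i1 = 1/f₁ − 1/d_o1 = 1/(-9.90) − 1/(72.1) = -0.1149, so d_i1 = -8.705 cm.
The intermediate image is 8.705 cm to the left of lens 1 (virtual), which is 105 − (-8.705) = 113.7 cm to the left of lens 2, so d_o2 = +113.7 cm.
Lens 2: 1/d_i2 = 1/f₂ − 1/d_o2 = 1/(18.0) − 1/(113.7) = 0.04676, so d_i2 = 21.4 cm.
The final image is real, 21.4 cm to the right of lens 2 (overall magnification ≈ -0.023).

21.4 cm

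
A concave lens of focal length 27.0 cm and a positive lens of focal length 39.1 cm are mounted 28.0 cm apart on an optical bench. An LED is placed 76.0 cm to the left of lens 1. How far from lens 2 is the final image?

212 cm

Lens 1 is diverging, so f₁ = −27.0 cm.
Lens 1: 1/d_i1 = 1/f₁ − 1/d_o1 = 1/(-27.0) − 1/(76.0) = -0.05019, so d_i1 = -19.92 cm.
The intermediate image is 19.92 cm to the left of lens 1 (virtual), which is 28.0 − (-19.92) = 47.92 cm to the left of lens 2, so d_o2 = +47.92 cm.
Lens 2: 1/d_i2 = 1/f₂ − 1/d_o2 = 1/(39.1) − 1/(47.92) = 0.004707, so d_i2 = 212 cm.
The final image is real, 212 cm to the right of lens 2 (overall magnification ≈ -1.2).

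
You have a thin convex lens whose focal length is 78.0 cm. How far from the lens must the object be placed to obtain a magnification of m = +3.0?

m = −d_i/d_o ⇒ d_i = −m·d_o.
1/f = 1/d_o + 1/d_i = 1/d_o − 1/(m·d_o) = (1 − 1/m)/d_o, so d_o = f(1 − 1/m) = (78.00)(1 − 1/(+3.0)) = 52.0 cm.

52.0 cm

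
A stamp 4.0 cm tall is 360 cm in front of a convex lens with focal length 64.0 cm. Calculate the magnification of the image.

1/d_i = 1/f − 1/d_o = 1/(64.00) − 1/(360) = 0.01285, so d_i = 77.84 cm.
m = −d_i/d_o = −(77.84)/(360) = -0.216.
The image is real, inverted and reduced, on the far side of the lens.

m = -0.216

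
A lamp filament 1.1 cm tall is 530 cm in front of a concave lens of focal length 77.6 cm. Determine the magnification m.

m = +0.128

For a concave lens, f = -77.6 cm.
1/d_i = 1/f − 1/d_o = 1/(-77.60) − 1/(530) = -0.01477, so d_i = -67.69 cm.
m = −d_i/d_o = −(-67.69)/(530) = +0.128.
The image is virtual, upright and reduced, on the same side as the object.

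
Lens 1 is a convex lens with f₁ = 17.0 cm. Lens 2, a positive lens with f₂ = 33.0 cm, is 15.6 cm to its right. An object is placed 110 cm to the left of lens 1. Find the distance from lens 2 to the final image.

Lens 1: 1/d_i1 = 1/f₁ − 1/d_o1 = 1/(17.0) − 1/(110) = 0.04973, so d_i1 = 20.11 cm.
The intermediate image is 20.11 cm to the right of lens 1, which lies 4.510 cm to the right of lens 2 — a virtual object — so d_o2 = −4.510 cm.
Lens 2: 1/d_i2 = 1/f₂ − 1/d_o2 = 1/(33.0) − 1/(-4.510) = 0.2520, so d_i2 = 3.97 cm.
The final image is real, 3.97 cm to the right of lens 2 (overall magnification ≈ -0.16).

3.97 cm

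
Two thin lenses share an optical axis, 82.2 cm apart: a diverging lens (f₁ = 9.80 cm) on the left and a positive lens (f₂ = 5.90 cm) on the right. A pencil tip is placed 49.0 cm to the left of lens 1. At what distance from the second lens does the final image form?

6.31 cm

Lens 1 is diverging, so f₁ = −9.80 cm.
Lens 1: 1/d_i1 = 1/f₁ − 1/d_o1 = 1/(-9.80) − 1/(49.0) = -0.1224, so d_i1 = -8.167 cm.
The intermediate image is 8.167 cm to the left of lens 1 (virtual), which is 82.2 − (-8.167) = 90.37 cm to the left of lens 2, so d_o2 = +90.37 cm.
Lens 2: 1/d_i2 = 1/f₂ − 1/d_o2 = 1/(5.90) − 1/(90.37) = 0.1584, so d_i2 = 6.31 cm.
The final image is real, 6.31 cm to the right of lens 2 (overall magnification ≈ -0.012).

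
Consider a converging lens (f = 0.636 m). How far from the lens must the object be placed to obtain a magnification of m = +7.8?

m = −d_i/d_o ⇒ d_i = −m·d_o.
1/f = 1/d_o + 1/d_i = 1/d_o − 1/(m·d_o) = (1 − 1/m)/d_o, so d_o = f(1 − 1/m) = (0.6360)(1 − 1/(+7.8)) = 0.554 m.

0.554 m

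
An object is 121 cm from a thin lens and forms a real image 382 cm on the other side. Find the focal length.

f = 91.9 cm (converging)

Real image ⇒ d_i = +382 cm.
1/f = 1/d_o + 1/d_i = 1/(121) + 1/(382) = 0.01088, so f = 91.9 cm.
Since f is positive, the thin lens is converging.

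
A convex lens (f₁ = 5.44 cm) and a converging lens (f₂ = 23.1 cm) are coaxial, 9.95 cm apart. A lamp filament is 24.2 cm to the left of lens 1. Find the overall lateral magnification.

Lens 1: 1/d_i1 = 1/(5.44) − 1/(24.2) = 0.1425, so d_i1 = 7.017 cm; m₁ = −d_i1/d_o1 = -0.2900.
d_o2 = 9.95 − (7.017) = 2.933 cm.
Lens 2: 1/d_i2 = 1/(23.1) − 1/(2.933) = -0.2977, so d_i2 = -3.360 cm; m₂ = −d_i2/d_o2 = +1.145.
m = m₁·m₂ = (-0.2900)(+1.145) = -0.332.

m = -0.332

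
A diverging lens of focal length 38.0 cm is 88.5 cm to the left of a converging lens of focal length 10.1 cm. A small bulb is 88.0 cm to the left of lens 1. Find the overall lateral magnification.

m = -0.0290

f₁ = −38.0 cm (diverging).
Lens 1: 1/d_i1 = 1/(-38.0) − 1/(88.0) = -0.03768, so d_i1 = -26.54 cm; m₁ = −d_i1/d_o1 = +0.3016.
d_o2 = 88.5 − (-26.54) = 115.0 cm.
Lens 2: 1/d_i2 = 1/(10.1) − 1/(115.0) = 0.09031, so d_i2 = 11.07 cm; m₂ = −d_i2/d_o2 = -0.09628.
m = m₁·m₂ = (+0.3016)(-0.09628) = -0.0290.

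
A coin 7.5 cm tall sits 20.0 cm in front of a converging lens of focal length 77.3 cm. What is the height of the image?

10.1 cm

1/d_i = 1/f − 1/d_o = 1/(77.30) − 1/(20.0) = -0.03706, so d_i = -26.98 cm.
m = −d_i/d_o = +1.349.
|h_i| = |m|·h_o = 1.349 × 7.5 = 10.1 cm. The image is virtual, upright and enlarged, on the same side as the object.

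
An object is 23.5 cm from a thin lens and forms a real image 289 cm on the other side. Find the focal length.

Real image ⇒ d_i = +289 cm.
1/f = 1/d_o + 1/d_i = 1/(23.5) + 1/(289) = 0.04601, so f = 21.7 cm.
Since f is positive, the thin lens is converging.

f = 21.7 cm (converging)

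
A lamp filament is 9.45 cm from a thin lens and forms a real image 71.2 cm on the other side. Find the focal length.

Real image ⇒ d_i = +71.2 cm.
1/f = 1/d_o + 1/d_i = 1/(9.45) + 1/(71.2) = 0.1199, so f = 8.34 cm.
Since f is positive, the thin lens is converging.

f = 8.34 cm (converging)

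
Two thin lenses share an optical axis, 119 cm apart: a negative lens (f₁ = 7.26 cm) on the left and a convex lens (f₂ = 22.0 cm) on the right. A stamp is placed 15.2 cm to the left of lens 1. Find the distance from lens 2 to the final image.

26.7 cm

Lens 1 is diverging, so f₁ = −7.26 cm.
Lens 1: 1/d_i1 = 1/f₁ − 1/d_o1 = 1/(-7.26) − 1/(15.2) = -0.2035, so d_i1 = -4.913 cm.
The intermediate image is 4.913 cm to the left of lens 1 (virtual), which is 119 − (-4.913) = 123.9 cm to the left of lens 2, so d_o2 = +123.9 cm.
Lens 2: 1/d_i2 = 1/f₂ − 1/d_o2 = 1/(22.0) − 1/(123.9) = 0.03738, so d_i2 = 26.7 cm.
The final image is real, 26.7 cm to the right of lens 2 (overall magnification ≈ -0.070).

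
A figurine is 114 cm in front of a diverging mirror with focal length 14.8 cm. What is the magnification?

m = +0.115

For a diverging mirror, f = -14.8 cm.
1/d_i = 1/f − 1/d_o = 1/(-14.80) − 1/(114) = -0.07634, so d_i = -13.10 cm.
m = −d_i/d_o = −(-13.10)/(114) = +0.115.
The image is virtual, upright and reduced, behind the mirror.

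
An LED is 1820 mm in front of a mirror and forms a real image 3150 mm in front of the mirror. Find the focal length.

f = 1150 mm (concave)

Real image ⇒ d_i = +3150 mm.
1/f = 1/d_o + 1/d_i = 1/(1820) + 1/(3150) = 0.0008669, so f = 1150 mm.
Since f is positive, the mirror is concave.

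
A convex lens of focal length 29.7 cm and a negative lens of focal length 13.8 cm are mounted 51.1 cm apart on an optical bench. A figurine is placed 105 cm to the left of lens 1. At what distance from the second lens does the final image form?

5.69 cm

Lens 1: 1/d_i1 = 1/f₁ − 1/d_o1 = 1/(29.7) − 1/(105) = 0.02415, so d_i1 = 41.41 cm.
The intermediate image is 41.41 cm to the right of lens 1, which is 51.1 − (41.41) = 9.690 cm to the left of lens 2, so d_o2 = +9.690 cm.
Lens 2 is diverging, so f₂ = −13.8 cm.
Lens 2: 1/d_i2 = 1/f₂ − 1/d_o2 = 1/(-13.8) − 1/(9.690) = -0.1757, so d_i2 = -5.69 cm.
The final image is virtual, 5.69 cm to the left of lens 2 (overall magnification ≈ -0.23).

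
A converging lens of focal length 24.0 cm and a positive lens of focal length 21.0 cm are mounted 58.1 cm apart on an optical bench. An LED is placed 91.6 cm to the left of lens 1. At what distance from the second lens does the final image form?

Lens 1: 1/d_i1 = 1/f₁ − 1/d_o1 = 1/(24.0) − 1/(91.6) = 0.03075, so d_i1 = 32.52 cm.
The intermediate image is 32.52 cm to the right of lens 1, which is 58.1 − (32.52) = 25.58 cm to the left of lens 2, so d_o2 = +25.58 cm.
Lens 2: 1/d_i2 = 1/f₂ − 1/d_o2 = 1/(21.0) − 1/(25.58) = 0.008526, so d_i2 = 117 cm.
The final image is real, 117 cm to the right of lens 2 (overall magnification ≈ 1.6).

117 cm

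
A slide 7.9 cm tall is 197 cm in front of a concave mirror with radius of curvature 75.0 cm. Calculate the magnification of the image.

m = -0.235

f = R/2 = 75.0/2 = 37.50 cm.
1/d_i = 1/f − 1/d_o = 1/(37.50) − 1/(197) = 0.02159, so d_i = 46.32 cm.
m = −d_i/d_o = −(46.32)/(197) = -0.235.
The image is real, inverted and reduced, in front of the mirror.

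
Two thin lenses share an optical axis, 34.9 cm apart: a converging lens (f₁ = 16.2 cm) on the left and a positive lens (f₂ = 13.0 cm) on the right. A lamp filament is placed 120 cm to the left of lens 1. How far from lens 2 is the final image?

Lens 1: 1/d_i1 = 1/f₁ − 1/d_o1 = 1/(16.2) − 1/(120) = 0.05340, so d_i1 = 18.73 cm.
The intermediate image is 18.73 cm to the right of lens 1, which is 34.9 − (18.73) = 16.17 cm to the left of lens 2, so d_o2 = +16.17 cm.
Lens 2: 1/d_i2 = 1/f₂ − 1/d_o2 = 1/(13.0) − 1/(16.17) = 0.01508, so d_i2 = 66.3 cm.
The final image is real, 66.3 cm to the right of lens 2 (overall magnification ≈ 0.64).

66.3 cm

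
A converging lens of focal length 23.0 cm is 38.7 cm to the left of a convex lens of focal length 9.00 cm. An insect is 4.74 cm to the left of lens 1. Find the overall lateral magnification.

m = -0.318

Lens 1: 1/d_i1 = 1/(23.0) − 1/(4.74) = -0.1675, so d_i1 = -5.970 cm; m₁ = −d_i1/d_o1 = +1.259.
d_o2 = 38.7 − (-5.970) = 44.67 cm.
Lens 2: 1/d_i2 = 1/(9.00) − 1/(44.67) = 0.08872, so d_i2 = 11.27 cm; m₂ = −d_i2/d_o2 = -0.2523.
m = m₁·m₂ = (+1.259)(-0.2523) = -0.318.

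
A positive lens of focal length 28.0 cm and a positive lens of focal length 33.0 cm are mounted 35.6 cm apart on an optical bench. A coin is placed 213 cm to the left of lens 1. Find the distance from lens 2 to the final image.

Lens 1: 1/d_i1 = 1/f₁ − 1/d_o1 = 1/(28.0) − 1/(213) = 0.03102, so d_i1 = 32.24 cm.
The intermediate image is 32.24 cm to the right of lens 1, which is 35.6 − (32.24) = 3.360 cm to the left of lens 2, so d_o2 = +3.360 cm.
Lens 2: 1/d_i2 = 1/f₂ − 1/d_o2 = 1/(33.0) − 1/(3.360) = -0.2673, so d_i2 = -3.74 cm.
The final image is virtual, 3.74 cm to the left of lens 2 (overall magnification ≈ -0.17).

3.74 cm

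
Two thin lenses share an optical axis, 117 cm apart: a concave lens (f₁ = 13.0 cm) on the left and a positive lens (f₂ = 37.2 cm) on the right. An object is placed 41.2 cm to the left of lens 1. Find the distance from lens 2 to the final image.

52.6 cm

Lens 1 is diverging, so f₁ = −13.0 cm.
Lens 1: 1/d_i1 = 1/f₁ − 1/d_o1 = 1/(-13.0) − 1/(41.2) = -0.1012, so d_i1 = -9.882 cm.
The intermediate image is 9.882 cm to the left of lens 1 (virtual), which is 117 − (-9.882) = 126.9 cm to the left of lens 2, so d_o2 = +126.9 cm.
Lens 2: 1/d_i2 = 1/f₂ − 1/d_o2 = 1/(37.2) − 1/(126.9) = 0.01900, so d_i2 = 52.6 cm.
The final image is real, 52.6 cm to the right of lens 2 (overall magnification ≈ -0.099).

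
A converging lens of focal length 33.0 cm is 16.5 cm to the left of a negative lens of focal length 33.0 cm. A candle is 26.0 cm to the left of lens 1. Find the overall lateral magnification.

m = +0.904

Lens 1: 1/d_i1 = 1/(33.0) − 1/(26.0) = -0.008159, so d_i1 = -122.6 cm; m₁ = −d_i1/d_o1 = +4.715.
d_o2 = 16.5 − (-122.6) = 139.1 cm.
f₂ = −33.0 cm (diverging).
Lens 2: 1/d_i2 = 1/(-33.0) − 1/(139.1) = -0.03749, so d_i2 = -26.67 cm; m₂ = −d_i2/d_o2 = +0.1917.
m = m₁·m₂ = (+4.715)(+0.1917) = +0.904.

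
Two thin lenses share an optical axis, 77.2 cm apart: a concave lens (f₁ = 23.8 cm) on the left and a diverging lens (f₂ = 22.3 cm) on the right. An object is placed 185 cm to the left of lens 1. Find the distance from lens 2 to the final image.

Lens 1 is diverging, so f₁ = −23.8 cm.
Lens 1: 1/d_i1 = 1/f₁ − 1/d_o1 = 1/(-23.8) − 1/(185) = -0.04742, so d_i1 = -21.09 cm.
The intermediate image is 21.09 cm to the left of lens 1 (virtual), which is 77.2 − (-21.09) = 98.29 cm to the left of lens 2, so d_o2 = +98.29 cm.
Lens 2 is diverging, so f₂ = −22.3 cm.
Lens 2: 1/d_i2 = 1/f₂ − 1/d_o2 = 1/(-22.3) − 1/(98.29) = -0.05502, so d_i2 = -18.2 cm.
The final image is virtual, 18.2 cm to the left of lens 2 (overall magnification ≈ 0.021).

18.2 cm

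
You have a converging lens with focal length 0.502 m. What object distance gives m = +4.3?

0.385 m

m = −d_i/d_o ⇒ d_i = −m·d_o.
1/f = 1/d_o + 1/d_i = 1/d_o − 1/(m·d_o) = (1 − 1/m)/d_o, so d_o = f(1 − 1/m) = (0.5020)(1 − 1/(+4.3)) = 0.385 m.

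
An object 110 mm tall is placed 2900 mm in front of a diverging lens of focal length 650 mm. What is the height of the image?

For a diverging lens, f = -650 mm.
1/d_i = 1/f − 1/d_o = 1/(-650.0) − 1/(2900) = -0.001883, so d_i = -531.0 mm.
m = −d_i/d_o = +0.1831.
|h_i| = |m|·h_o = 0.1831 × 110 = 20.1 mm. The image is virtual, upright and reduced, on the same side as the object.

20.1 mm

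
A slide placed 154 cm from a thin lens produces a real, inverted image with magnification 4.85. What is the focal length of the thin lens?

f = 128 cm (converging)

m = −d_i/d_o ⇒ d_i = −m·d_o = −(-4.85)·(154) = 746.9 cm.
1/f = 1/d_o + 1/d_i = 1/(154) + 1/(746.9) = 0.007832, so f = 128 cm.
Since f is positive, the thin lens is converging.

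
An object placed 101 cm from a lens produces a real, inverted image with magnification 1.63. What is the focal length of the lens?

m = −d_i/d_o ⇒ d_i = −m·d_o = −(-1.63)·(101) = 164.6 cm.
1/f = 1/d_o + 1/d_i = 1/(101) + 1/(164.6) = 0.01598, so f = 62.6 cm.
Since f is positive, the lens is converging.

f = 62.6 cm (converging)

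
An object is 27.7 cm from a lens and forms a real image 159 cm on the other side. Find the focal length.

f = 23.6 cm (converging)

Real image ⇒ d_i = +159 cm.
1/f = 1/d_o + 1/d_i = 1/(27.7) + 1/(159) = 0.04239, so f = 23.6 cm.
Since f is positive, the lens is converging.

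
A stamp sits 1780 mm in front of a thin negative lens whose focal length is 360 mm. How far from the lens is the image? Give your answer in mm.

299 mm

For a negative lens, f = -360 mm.
Lens equation: 1/v = 1/f − 1/u = 1/(-360.0) − 1/(1780) = -0.002778 − 0.0005618 = -0.003340, so v = -299 mm.
The image is virtual, upright and reduced, on the same side as the object.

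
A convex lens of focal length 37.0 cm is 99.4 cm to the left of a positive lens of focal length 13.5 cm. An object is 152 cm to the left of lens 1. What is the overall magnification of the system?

Lens 1: 1/d_i1 = 1/(37.0) − 1/(152) = 0.02045, so d_i1 = 48.90 cm; m₁ = −d_i1/d_o1 = -0.3217.
d_o2 = 99.4 − (48.90) = 50.50 cm.
Lens 2: 1/d_i2 = 1/(13.5) − 1/(50.50) = 0.05427, so d_i2 = 18.43 cm; m₂ = −d_i2/d_o2 = -0.3649.
m = m₁·m₂ = (-0.3217)(-0.3649) = +0.117.

m = +0.117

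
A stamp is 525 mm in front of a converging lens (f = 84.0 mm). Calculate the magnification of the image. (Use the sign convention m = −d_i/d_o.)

1/d_i = 1/f − 1/d_o = 1/(84.00) − 1/(525) = 0.01000, so d_i = 100.0 mm.
m = −d_i/d_o = −(100.0)/(525) = -0.190.
The image is real, inverted and reduced, on the far side of the lens.

m = -0.190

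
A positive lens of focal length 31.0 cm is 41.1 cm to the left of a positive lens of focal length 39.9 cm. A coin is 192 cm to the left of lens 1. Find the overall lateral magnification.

m = -0.215

Lens 1: 1/d_i1 = 1/(31.0) − 1/(192) = 0.02705, so d_i1 = 36.97 cm; m₁ = −d_i1/d_o1 = -0.1926.
d_o2 = 41.1 − (36.97) = 4.130 cm.
Lens 2: 1/d_i2 = 1/(39.9) − 1/(4.130) = -0.2171, so d_i2 = -4.607 cm; m₂ = −d_i2/d_o2 = +1.115.
m = m₁·m₂ = (-0.1926)(+1.115) = -0.215.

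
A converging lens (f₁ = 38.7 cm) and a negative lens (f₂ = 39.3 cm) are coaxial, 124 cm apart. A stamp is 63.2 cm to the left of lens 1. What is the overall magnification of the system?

m = -0.978

Lens 1: 1/d_i1 = 1/(38.7) − 1/(63.2) = 0.01002, so d_i1 = 99.83 cm; m₁ = −d_i1/d_o1 = -1.580.
d_o2 = 124 − (99.83) = 24.17 cm.
f₂ = −39.3 cm (diverging).
Lens 2: 1/d_i2 = 1/(-39.3) − 1/(24.17) = -0.06682, so d_i2 = -14.97 cm; m₂ = −d_i2/d_o2 = +0.6192.
m = m₁·m₂ = (-1.580)(+0.6192) = -0.978.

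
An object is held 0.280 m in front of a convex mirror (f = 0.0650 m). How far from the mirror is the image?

For a convex mirror, f = -0.0650 m.
Mirror equation: 1/q = 1/f − 1/p = 1/(-0.06500) − 1/(0.280) = -15.38 − 3.571 = -18.96, so q = -0.0528 m.
The image is virtual, upright and reduced, behind the mirror.

0.0528 m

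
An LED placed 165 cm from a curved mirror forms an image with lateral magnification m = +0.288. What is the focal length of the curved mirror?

m = −d_i/d_o ⇒ d_i = −m·d_o = −(+0.288)·(165) = -47.52 cm.
1/f = 1/d_o + 1/d_i = 1/(165) + 1/(-47.52) = -0.01498, so f = -66.7 cm.
Since f is negative, the curved mirror is convex.

f = -66.7 cm (convex)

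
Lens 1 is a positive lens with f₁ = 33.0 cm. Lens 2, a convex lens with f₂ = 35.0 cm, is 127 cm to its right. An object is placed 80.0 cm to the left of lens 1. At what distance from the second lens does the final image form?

69.2 cm

Lens 1: 1/d_i1 = 1/f₁ − 1/d_o1 = 1/(33.0) − 1/(80.0) = 0.01780, so d_i1 = 56.17 cm.
The intermediate image is 56.17 cm to the right of lens 1, which is 127 − (56.17) = 70.83 cm to the left of lens 2, so d_o2 = +70.83 cm.
Lens 2: 1/d_i2 = 1/f₂ − 1/d_o2 = 1/(35.0) − 1/(70.83) = 0.01445, so d_i2 = 69.2 cm.
The final image is real, 69.2 cm to the right of lens 2 (overall magnification ≈ 0.69).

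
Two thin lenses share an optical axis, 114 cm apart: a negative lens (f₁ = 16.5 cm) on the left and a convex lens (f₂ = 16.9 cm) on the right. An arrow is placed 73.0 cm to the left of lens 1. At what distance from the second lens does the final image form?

19.5 cm

Lens 1 is diverging, so f₁ = −16.5 cm.
Lens 1: 1/d_i1 = 1/f₁ − 1/d_o1 = 1/(-16.5) − 1/(73.0) = -0.07430, so d_i1 = -13.46 cm.
The intermediate image is 13.46 cm to the left of lens 1 (virtual), which is 114 − (-13.46) = 127.5 cm to the left of lens 2, so d_o2 = +127.5 cm.
Lens 2: 1/d_i2 = 1/f₂ − 1/d_o2 = 1/(16.9) − 1/(127.5) = 0.05133, so d_i2 = 19.5 cm.
The final image is real, 19.5 cm to the right of lens 2 (overall magnification ≈ -0.028).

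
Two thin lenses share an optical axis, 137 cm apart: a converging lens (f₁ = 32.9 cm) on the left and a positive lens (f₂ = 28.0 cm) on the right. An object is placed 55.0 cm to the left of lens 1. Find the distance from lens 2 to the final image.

56.9 cm

Lens 1: 1/d_i1 = 1/f₁ − 1/d_o1 = 1/(32.9) − 1/(55.0) = 0.01221, so d_i1 = 81.88 cm.
The intermediate image is 81.88 cm to the right of lens 1, which is 137 − (81.88) = 55.12 cm to the left of lens 2, so d_o2 = +55.12 cm.
Lens 2: 1/d_i2 = 1/f₂ − 1/d_o2 = 1/(28.0) − 1/(55.12) = 0.01757, so d_i2 = 56.9 cm.
The final image is real, 56.9 cm to the right of lens 2 (overall magnification ≈ 1.5).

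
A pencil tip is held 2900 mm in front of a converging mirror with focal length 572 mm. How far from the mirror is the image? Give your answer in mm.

713 mm

Mirror equation: 1/v = 1/f − 1/u = 1/(572.0) − 1/(2900) = 0.001748 − 0.0003448 = 0.001403, so v = 713 mm.
The image is real, inverted and reduced, in front of the mirror.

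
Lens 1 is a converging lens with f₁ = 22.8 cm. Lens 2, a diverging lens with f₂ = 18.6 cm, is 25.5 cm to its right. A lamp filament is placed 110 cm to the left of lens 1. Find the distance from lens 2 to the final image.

Lens 1: 1/d_i1 = 1/f₁ − 1/d_o1 = 1/(22.8) − 1/(110) = 0.03477, so d_i1 = 28.76 cm.
The intermediate image is 28.76 cm to the right of lens 1, which lies 3.260 cm to the right of lens 2 — a virtual object — so d_o2 = −3.260 cm.
Lens 2 is diverging, so f₂ = −18.6 cm.
Lens 2: 1/d_i2 = 1/f₂ − 1/d_o2 = 1/(-18.6) − 1/(-3.260) = 0.2530, so d_i2 = 3.95 cm.
The final image is real, 3.95 cm to the right of lens 2 (overall magnification ≈ -0.32).

3.95 cm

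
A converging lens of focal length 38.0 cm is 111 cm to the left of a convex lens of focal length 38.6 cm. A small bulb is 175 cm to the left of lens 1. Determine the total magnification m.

Lens 1: 1/d_i1 = 1/(38.0) − 1/(175) = 0.02060, so d_i1 = 48.54 cm; m₁ = −d_i1/d_o1 = -0.2774.
d_o2 = 111 − (48.54) = 62.46 cm.
Lens 2: 1/d_i2 = 1/(38.6) − 1/(62.46) = 0.009896, so d_i2 = 101.0 cm; m₂ = −d_i2/d_o2 = -1.618.
m = m₁·m₂ = (-0.2774)(-1.618) = +0.449.

m = +0.449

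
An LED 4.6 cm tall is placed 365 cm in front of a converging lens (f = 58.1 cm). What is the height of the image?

1/d_i = 1/f − 1/d_o = 1/(58.10) − 1/(365) = 0.01447, so d_i = 69.10 cm.
m = −d_i/d_o = -0.1893.
|h_i| = |m|·h_o = 0.1893 × 4.6 = 0.871 cm. The image is real, inverted and reduced, on the far side of the lens.

0.871 cm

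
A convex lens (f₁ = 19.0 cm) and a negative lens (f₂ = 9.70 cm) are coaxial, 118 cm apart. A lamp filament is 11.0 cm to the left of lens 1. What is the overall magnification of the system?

m = +0.150

Lens 1: 1/d_i1 = 1/(19.0) − 1/(11.0) = -0.03828, so d_i1 = -26.12 cm; m₁ = −d_i1/d_o1 = +2.375.
d_o2 = 118 − (-26.12) = 144.1 cm.
f₂ = −9.70 cm (diverging).
Lens 2: 1/d_i2 = 1/(-9.70) − 1/(144.1) = -0.1100, so d_i2 = -9.088 cm; m₂ = −d_i2/d_o2 = +0.06307.
m = m₁·m₂ = (+2.375)(+0.06307) = +0.150.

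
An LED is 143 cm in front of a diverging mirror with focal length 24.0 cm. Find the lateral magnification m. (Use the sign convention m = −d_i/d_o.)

m = +0.144

For a diverging mirror, f = -24.0 cm.
1/d_i = 1/f − 1/d_o = 1/(-24.00) − 1/(143) = -0.04866, so d_i = -20.55 cm.
m = −d_i/d_o = −(-20.55)/(143) = +0.144.
The image is virtual, upright and reduced, behind the mirror.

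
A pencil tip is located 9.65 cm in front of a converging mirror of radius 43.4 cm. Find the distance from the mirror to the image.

17.4 cm

f = R/2 = 43.4/2 = 21.70 cm.
Mirror equation: 1/v = 1/f − 1/u = 1/(21.70) − 1/(9.65) = 0.04608 − 0.1036 = -0.05754, so v = -17.4 cm.
The image is virtual, upright and enlarged, behind the mirror.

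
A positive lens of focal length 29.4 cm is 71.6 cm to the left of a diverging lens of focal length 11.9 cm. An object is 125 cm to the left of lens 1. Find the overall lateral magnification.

m = -0.0812

Lens 1: 1/d_i1 = 1/(29.4) − 1/(125) = 0.02601, so d_i1 = 38.44 cm; m₁ = −d_i1/d_o1 = -0.3075.
d_o2 = 71.6 − (38.44) = 33.16 cm.
f₂ = −11.9 cm (diverging).
Lens 2: 1/d_i2 = 1/(-11.9) − 1/(33.16) = -0.1142, so d_i2 = -8.757 cm; m₂ = −d_i2/d_o2 = +0.2641.
m = m₁·m₂ = (-0.3075)(+0.2641) = -0.0812.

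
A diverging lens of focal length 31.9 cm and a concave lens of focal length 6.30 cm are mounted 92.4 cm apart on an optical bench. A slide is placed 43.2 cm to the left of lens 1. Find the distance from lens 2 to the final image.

5.96 cm

Lens 1 is diverging, so f₁ = −31.9 cm.
Lens 1: 1/d_i1 = 1/f₁ − 1/d_o1 = 1/(-31.9) − 1/(43.2) = -0.05450, so d_i1 = -18.35 cm.
The intermediate image is 18.35 cm to the left of lens 1 (virtual), which is 92.4 − (-18.35) = 110.8 cm to the left of lens 2, so d_o2 = +110.8 cm.
Lens 2 is diverging, so f₂ = −6.30 cm.
Lens 2: 1/d_i2 = 1/f₂ − 1/d_o2 = 1/(-6.30) − 1/(110.8) = -0.1678, so d_i2 = -5.96 cm.
The final image is virtual, 5.96 cm to the left of lens 2 (overall magnification ≈ 0.023).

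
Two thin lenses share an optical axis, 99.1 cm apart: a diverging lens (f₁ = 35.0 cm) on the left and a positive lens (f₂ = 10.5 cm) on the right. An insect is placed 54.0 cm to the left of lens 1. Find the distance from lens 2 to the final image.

Lens 1 is diverging, so f₁ = −35.0 cm.
Lens 1: 1/d_i1 = 1/f₁ − 1/d_o1 = 1/(-35.0) − 1/(54.0) = -0.04709, so d_i1 = -21.24 cm.
The intermediate image is 21.24 cm to the left of lens 1 (virtual), which is 99.1 − (-21.24) = 120.3 cm to the left of lens 2, so d_o2 = +120.3 cm.
Lens 2: 1/d_i2 = 1/f₂ − 1/d_o2 = 1/(10.5) − 1/(120.3) = 0.08693, so d_i2 = 11.5 cm.
The final image is real, 11.5 cm to the right of lens 2 (overall magnification ≈ -0.038).

11.5 cm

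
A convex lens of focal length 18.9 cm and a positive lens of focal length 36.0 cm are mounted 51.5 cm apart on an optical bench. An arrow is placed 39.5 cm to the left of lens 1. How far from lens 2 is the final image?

26.5 cm

Lens 1: 1/d_i1 = 1/f₁ − 1/d_o1 = 1/(18.9) − 1/(39.5) = 0.02759, so d_i1 = 36.24 cm.
The intermediate image is 36.24 cm to the right of lens 1, which is 51.5 − (36.24) = 15.26 cm to the left of lens 2, so d_o2 = +15.26 cm.
Lens 2: 1/d_i2 = 1/f₂ − 1/d_o2 = 1/(36.0) − 1/(15.26) = -0.03775, so d_i2 = -26.5 cm.
The final image is virtual, 26.5 cm to the left of lens 2 (overall magnification ≈ -1.6).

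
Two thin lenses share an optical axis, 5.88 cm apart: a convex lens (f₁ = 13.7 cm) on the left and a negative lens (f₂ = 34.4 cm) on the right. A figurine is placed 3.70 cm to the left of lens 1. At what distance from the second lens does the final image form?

8.31 cm

Lens 1: 1/d_i1 = 1/f₁ − 1/d_o1 = 1/(13.7) − 1/(3.70) = -0.1973, so d_i1 = -5.069 cm.
The intermediate image is 5.069 cm to the left of lens 1 (virtual), which is 5.88 − (-5.069) = 10.95 cm to the left of lens 2, so d_o2 = +10.95 cm.
Lens 2 is diverging, so f₂ = −34.4 cm.
Lens 2: 1/d_i2 = 1/f₂ − 1/d_o2 = 1/(-34.4) − 1/(10.95) = -0.1204, so d_i2 = -8.31 cm.
The final image is virtual, 8.31 cm to the left of lens 2 (overall magnification ≈ 1.0).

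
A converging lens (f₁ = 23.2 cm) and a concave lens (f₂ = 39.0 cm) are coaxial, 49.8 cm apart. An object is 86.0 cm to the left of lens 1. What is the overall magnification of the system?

m = -0.253

Lens 1: 1/d_i1 = 1/(23.2) − 1/(86.0) = 0.03148, so d_i1 = 31.77 cm; m₁ = −d_i1/d_o1 = -0.3694.
d_o2 = 49.8 − (31.77) = 18.03 cm.
f₂ = −39.0 cm (diverging).
Lens 2: 1/d_i2 = 1/(-39.0) − 1/(18.03) = -0.08110, so d_i2 = -12.33 cm; m₂ = −d_i2/d_o2 = +0.6839.
m = m₁·m₂ = (-0.3694)(+0.6839) = -0.253.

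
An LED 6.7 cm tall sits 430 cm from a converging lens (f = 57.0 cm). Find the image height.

1/d_i = 1/f − 1/d_o = 1/(57.00) − 1/(430) = 0.01522, so d_i = 65.71 cm.
m = −d_i/d_o = -0.1528.
|h_i| = |m|·h_o = 0.1528 × 6.7 = 1.02 cm. The image is real, inverted and reduced, on the far side of the lens.

1.02 cm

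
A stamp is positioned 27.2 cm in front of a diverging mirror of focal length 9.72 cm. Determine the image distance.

7.16 cm

For a diverging mirror, f = -9.72 cm.
Mirror equation: 1/s_i = 1/f − 1/s_o = 1/(-9.720) − 1/(27.2) = -0.1029 − 0.03676 = -0.1396, so s_i = -7.16 cm.
The image is virtual, upright and reduced, behind the mirror.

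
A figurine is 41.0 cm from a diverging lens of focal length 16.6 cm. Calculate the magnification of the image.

m = +0.288

For a diverging lens, f = -16.6 cm.
1/d_i = 1/f − 1/d_o = 1/(-16.60) − 1/(41.0) = -0.08463, so d_i = -11.82 cm.
m = −d_i/d_o = −(-11.82)/(41.0) = +0.288.
The image is virtual, upright and reduced, on the same side as the object.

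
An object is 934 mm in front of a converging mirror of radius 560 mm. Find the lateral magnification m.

f = R/2 = 560/2 = 280.0 mm.
1/d_i = 1/f − 1/d_o = 1/(280.0) − 1/(934) = 0.002501, so d_i = 399.9 mm.
m = −d_i/d_o = −(399.9)/(934) = -0.428.
The image is real, inverted and reduced, in front of the mirror.

m = -0.428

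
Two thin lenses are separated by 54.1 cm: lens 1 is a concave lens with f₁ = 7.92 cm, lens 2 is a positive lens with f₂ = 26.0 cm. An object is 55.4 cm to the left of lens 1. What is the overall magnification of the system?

f₁ = −7.92 cm (diverging).
Lens 1: 1/d_i1 = 1/(-7.92) − 1/(55.4) = -0.1443, so d_i1 = -6.929 cm; m₁ = −d_i1/d_o1 = +0.1251.
d_o2 = 54.1 − (-6.929) = 61.03 cm.
Lens 2: 1/d_i2 = 1/(26.0) − 1/(61.03) = 0.02208, so d_i2 = 45.30 cm; m₂ = −d_i2/d_o2 = -0.7422.
m = m₁·m₂ = (+0.1251)(-0.7422) = -0.0928.

m = -0.0928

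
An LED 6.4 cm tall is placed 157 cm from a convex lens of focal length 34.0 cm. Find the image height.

1.77 cm

1/d_i = 1/f − 1/d_o = 1/(34.00) − 1/(157) = 0.02304, so d_i = 43.40 cm.
m = −d_i/d_o = -0.2764.
|h_i| = |m|·h_o = 0.2764 × 6.4 = 1.77 cm. The image is real, inverted and reduced, on the far side of the lens.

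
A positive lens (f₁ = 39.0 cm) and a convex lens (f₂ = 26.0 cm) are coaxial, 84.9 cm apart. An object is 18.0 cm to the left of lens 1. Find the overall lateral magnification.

m = -0.523

Lens 1: 1/d_i1 = 1/(39.0) − 1/(18.0) = -0.02991, so d_i1 = -33.43 cm; m₁ = −d_i1/d_o1 = +1.857.
d_o2 = 84.9 − (-33.43) = 118.3 cm.
Lens 2: 1/d_i2 = 1/(26.0) − 1/(118.3) = 0.03001, so d_i2 = 33.32 cm; m₂ = −d_i2/d_o2 = -0.2817.
m = m₁·m₂ = (+1.857)(-0.2817) = -0.523.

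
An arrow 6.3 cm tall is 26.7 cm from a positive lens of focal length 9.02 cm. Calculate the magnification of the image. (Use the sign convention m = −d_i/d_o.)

m = -0.510

1/d_i = 1/f − 1/d_o = 1/(9.020) − 1/(26.7) = 0.07341, so d_i = 13.62 cm.
m = −d_i/d_o = −(13.62)/(26.7) = -0.510.
The image is real, inverted and reduced, on the far side of the lens.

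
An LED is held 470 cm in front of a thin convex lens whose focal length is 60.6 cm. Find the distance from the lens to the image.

Lens equation: 1/v = 1/f − 1/u = 1/(60.60) − 1/(470) = 0.01650 − 0.002128 = 0.01437, so v = 69.6 cm.
The image is real, inverted and reduced, on the far side of the lens.

69.6 cm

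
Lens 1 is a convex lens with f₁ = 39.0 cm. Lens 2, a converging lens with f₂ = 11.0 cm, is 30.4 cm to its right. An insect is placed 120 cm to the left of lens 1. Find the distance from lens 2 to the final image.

Lens 1: 1/d_i1 = 1/f₁ − 1/d_o1 = 1/(39.0) − 1/(120) = 0.01731, so d_i1 = 57.78 cm.
The intermediate image is 57.78 cm to the right of lens 1, which lies 27.38 cm to the right of lens 2 — a virtual object — so d_o2 = −27.38 cm.
Lens 2: 1/d_i2 = 1/f₂ − 1/d_o2 = 1/(11.0) − 1/(-27.38) = 0.1274, so d_i2 = 7.85 cm.
The final image is real, 7.85 cm to the right of lens 2 (overall magnification ≈ -0.14).

7.85 cm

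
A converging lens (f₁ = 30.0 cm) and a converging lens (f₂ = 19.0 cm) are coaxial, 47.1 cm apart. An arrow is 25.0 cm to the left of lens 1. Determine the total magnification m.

m = -0.640

Lens 1: 1/d_i1 = 1/(30.0) − 1/(25.0) = -0.006667, so d_i1 = -150.0 cm; m₁ = −d_i1/d_o1 = +6.000.
d_o2 = 47.1 − (-150.0) = 197.1 cm.
Lens 2: 1/d_i2 = 1/(19.0) − 1/(197.1) = 0.04756, so d_i2 = 21.03 cm; m₂ = −d_i2/d_o2 = -0.1067.
m = m₁·m₂ = (+6.000)(-0.1067) = -0.640.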